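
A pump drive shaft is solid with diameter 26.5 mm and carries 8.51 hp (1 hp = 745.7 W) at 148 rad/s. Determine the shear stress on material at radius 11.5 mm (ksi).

1.48 ksi

ω = 148 rad/s, so T = P/ω = 8.51×745.7 / 148.0 = 42.88 N·m.
J = πd⁴/32 = π(0.0265)⁴/32 = 4.842×10^-8 m⁴.
Shear stress varies linearly with radius: τ = T·r/J = 42.88 × 0.0115 / 4.842×10^-8 = 1.018×10^7 Pa.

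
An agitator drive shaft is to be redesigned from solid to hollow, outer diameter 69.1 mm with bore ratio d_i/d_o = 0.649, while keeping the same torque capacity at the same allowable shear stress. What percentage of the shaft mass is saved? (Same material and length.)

34.1 %

Equal τ_max and T ⇒ the solid shaft needs d_s³ = d_o³(1−k⁴), so d_s = 69.1·(1−0.649⁴)^(1/3) = 64.74 mm.
Area ratio A_h/A_s = d_o²(1−k²)/d_s² = (1−k²)/(1−k⁴)^(2/3) = 0.6593.
Mass saving = 1 − 0.6593 = 34.1 %.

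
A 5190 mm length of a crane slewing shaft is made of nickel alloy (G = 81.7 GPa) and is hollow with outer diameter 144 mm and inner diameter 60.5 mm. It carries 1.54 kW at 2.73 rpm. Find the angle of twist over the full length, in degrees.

ω = 2π·2.73/60 = 0.2859 rad/s, so T = P/ω = 1.54×10³ / 0.2859 = 5387 N·m.
J = π(d_o⁴ − d_i⁴)/32 = π(0.144⁴ − 0.0605⁴)/32 = 4.090×10^-5 m⁴.
θ = T·L/(G·J) = 5387 × 5.19 / (81.7×10⁹ × 4.090×10^-5) = 8.367×10^-3 rad.

0.479°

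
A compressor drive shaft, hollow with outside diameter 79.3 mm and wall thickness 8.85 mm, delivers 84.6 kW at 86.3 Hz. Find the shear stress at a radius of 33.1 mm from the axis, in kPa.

2090 kPa

ω = 2π·86.3 = 542.2 rad/s, so T = P/ω = 84.6×10³ / 542.2 = 156.0 N·m.
J = π(d_o⁴ − d_i⁴)/32 = π(0.0793⁴ − 0.0616⁴)/32 = 2.469×10^-6 m⁴.
Shear stress varies linearly with radius: τ = T·r/J = 156.0 × 0.0331 / 2.469×10^-6 = 2.092×10^6 Pa.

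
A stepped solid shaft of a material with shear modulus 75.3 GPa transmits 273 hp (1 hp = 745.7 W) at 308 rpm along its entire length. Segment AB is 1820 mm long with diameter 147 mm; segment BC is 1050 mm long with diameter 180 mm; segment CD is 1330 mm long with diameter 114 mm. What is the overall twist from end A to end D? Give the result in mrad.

ω = 2π·308/60 = 32.25 rad/s, so T = P/ω = 273×745.7 / 32.25 = 6312 N·m.
J_AB = π(0.147)⁴/32 = 4.58×10^-5 m⁴; J_BC = π(0.180)⁴/32 = 1.03×10^-4 m⁴; J_CD = π(0.114)⁴/32 = 1.66×10^-5 m⁴.
θ = (T/G)·Σ L_i/J_i = (6312/75.3×10⁹)·(1.82/4.58×10^-5 + 1.05/1.03×10^-4 + 1.33/1.66×10^-5) = 0.01091 rad.

10.9 mrad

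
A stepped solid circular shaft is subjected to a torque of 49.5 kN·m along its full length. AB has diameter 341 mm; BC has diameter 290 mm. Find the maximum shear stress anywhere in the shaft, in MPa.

10.3 MPa

Under the same torque, τ_max = 16T/(πd³) is largest where d is smallest — segment BC (d = 290 mm).
τ_max = 16·49500/(π·(0.290)³) = 1.034×10^7 Pa.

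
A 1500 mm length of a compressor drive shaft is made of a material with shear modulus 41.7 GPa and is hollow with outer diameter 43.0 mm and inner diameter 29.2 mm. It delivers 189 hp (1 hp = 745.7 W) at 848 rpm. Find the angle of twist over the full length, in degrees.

ω = 2π·848/60 = 88.80 rad/s, so T = P/ω = 189×745.7 / 88.80 = 1587 N·m.
J = π(d_o⁴ − d_i⁴)/32 = π(0.0430⁴ − 0.0292⁴)/32 = 2.643×10^-7 m⁴.
θ = T·L/(G·J) = 1587 × 1.50 / (41.7×10⁹ × 2.643×10^-7) = 0.2160 rad.

12.4°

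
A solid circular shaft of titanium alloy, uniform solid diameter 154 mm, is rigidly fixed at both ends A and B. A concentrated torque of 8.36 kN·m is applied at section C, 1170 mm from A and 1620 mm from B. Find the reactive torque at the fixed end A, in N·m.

With uniform GJ and both ends fixed, compatibility θ_AC = θ_CB gives T_A·a = T_B·b, together with T_A + T_B = T₀.
T_A = T₀·b/(a+b) = 8360·1620/2790 = 4854 N·m; T_B = 3506 N·m.

4850 N·m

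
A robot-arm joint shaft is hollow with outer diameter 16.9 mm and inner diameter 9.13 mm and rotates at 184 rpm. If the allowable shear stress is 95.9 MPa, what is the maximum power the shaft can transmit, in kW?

J = π(d_o⁴ − d_i⁴)/32 = π(0.0169⁴ − 0.00913⁴)/32 = 7.326×10^-9 m⁴.
T_max = τ_allow·J/r = 9.59×10^7 × 7.326×10^-9 / 0.00845 = 83.15 N·m.
ω = 2π·184/60 = 19.27 rad/s, so P_max = T_max·ω = 1602 W.

1.60 kW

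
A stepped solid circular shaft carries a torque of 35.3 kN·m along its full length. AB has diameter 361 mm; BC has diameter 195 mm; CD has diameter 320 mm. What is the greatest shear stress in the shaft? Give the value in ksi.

3.52 ksi

Under the same torque, τ_max = 16T/(πd³) is largest where d is smallest — segment BC (d = 195 mm).
τ_max = 16·35300/(π·(0.195)³) = 2.425×10^7 Pa.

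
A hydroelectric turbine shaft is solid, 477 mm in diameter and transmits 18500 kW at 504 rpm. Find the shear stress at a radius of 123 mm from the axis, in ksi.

ω = 2π·504/60 = 52.78 rad/s, so T = P/ω = 18500×10³ / 52.78 = 350500 N·m.
J = πd⁴/32 = π(0.477)⁴/32 = 5.082×10^-3 m⁴.
Shear stress varies linearly with radius: τ = T·r/J = 350500 × 0.123 / 5.082×10^-3 = 8.483×10^6 Pa.

1.23 ksi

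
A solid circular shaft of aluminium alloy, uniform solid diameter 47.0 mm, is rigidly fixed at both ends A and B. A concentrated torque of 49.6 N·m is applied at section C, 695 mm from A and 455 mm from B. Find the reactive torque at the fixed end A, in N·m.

With uniform GJ and both ends fixed, compatibility θ_AC = θ_CB gives T_A·a = T_B·b, together with T_A + T_B = T₀.
T_A = T₀·b/(a+b) = 49.60·455/1150 = 19.62 N·m; T_B = 29.98 N·m.

19.6 N·m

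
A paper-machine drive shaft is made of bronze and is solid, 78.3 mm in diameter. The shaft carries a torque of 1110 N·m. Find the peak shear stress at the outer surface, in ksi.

1.71 ksi

J = πd⁴/32 = π(0.0783)⁴/32 = 3.690×10^-6 m⁴.
τ_max = T·r/J = 1110 × 0.0391 / 3.690×10^-6 = 1.178×10^7 Pa.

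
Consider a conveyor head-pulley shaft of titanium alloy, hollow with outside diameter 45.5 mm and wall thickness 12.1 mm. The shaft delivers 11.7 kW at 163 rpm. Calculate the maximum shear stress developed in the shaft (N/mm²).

ω = 2π·163/60 = 17.07 rad/s, so T = P/ω = 11.7×10³ / 17.07 = 685.4 N·m.
J = π(d_o⁴ − d_i⁴)/32 = π(0.0455⁴ − 0.0213⁴)/32 = 4.006×10^-7 m⁴.
τ_max = T·r/J = 685.4 × 0.0227 / 4.006×10^-7 = 3.893×10^7 Pa.

38.9 N/mm²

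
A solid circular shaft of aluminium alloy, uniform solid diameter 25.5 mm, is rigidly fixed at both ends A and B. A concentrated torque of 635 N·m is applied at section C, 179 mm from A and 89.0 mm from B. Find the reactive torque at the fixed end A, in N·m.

With uniform GJ and both ends fixed, compatibility θ_AC = θ_CB gives T_A·a = T_B·b, together with T_A + T_B = T₀.
T_A = T₀·b/(a+b) = 635.0·89.0/268.0 = 210.9 N·m; T_B = 424.1 N·m.

211 N·m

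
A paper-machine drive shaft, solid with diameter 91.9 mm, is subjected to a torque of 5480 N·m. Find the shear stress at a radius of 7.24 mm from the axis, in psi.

822 psi

J = πd⁴/32 = π(0.0919)⁴/32 = 7.003×10^-6 m⁴.
Shear stress varies linearly with radius: τ = T·r/J = 5480 × 0.00724 / 7.003×10^-6 = 5.666×10^6 Pa.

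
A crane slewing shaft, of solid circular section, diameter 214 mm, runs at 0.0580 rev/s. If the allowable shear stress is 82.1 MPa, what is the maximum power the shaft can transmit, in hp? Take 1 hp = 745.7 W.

J = πd⁴/32 = π(0.214)⁴/32 = 2.059×10^-4 m⁴.
T_max = τ_allow·J/r = 8.21×10^7 × 2.059×10^-4 / 0.107 = 158000 N·m.
ω = 2π·0.0580 = 0.3644 rad/s, so P_max = T_max·ω = 5.757×10^4 W.

77.2 hp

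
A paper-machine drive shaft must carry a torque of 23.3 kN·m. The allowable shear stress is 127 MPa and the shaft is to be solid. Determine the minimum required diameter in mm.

97.8 mm

For a solid shaft τ_max = 16T/(πd³), so d = (16T/(π τ_allow))^(1/3) = (16·23300/(π·1.27×10^8))^(1/3) = 0.09776 m.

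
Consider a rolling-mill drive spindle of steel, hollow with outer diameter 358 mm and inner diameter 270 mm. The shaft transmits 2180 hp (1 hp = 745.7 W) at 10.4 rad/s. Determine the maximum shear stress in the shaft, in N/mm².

25.6 N/mm²

ω = 10.4 rad/s, so T = P/ω = 2180×745.7 / 10.40 = 156300 N·m.
J = π(d_o⁴ − d_i⁴)/32 = π(0.358⁴ − 0.270⁴)/32 = 1.091×10^-3 m⁴.
τ_max = T·r/J = 156300 × 0.179 / 1.091×10^-3 = 2.565×10^7 Pa.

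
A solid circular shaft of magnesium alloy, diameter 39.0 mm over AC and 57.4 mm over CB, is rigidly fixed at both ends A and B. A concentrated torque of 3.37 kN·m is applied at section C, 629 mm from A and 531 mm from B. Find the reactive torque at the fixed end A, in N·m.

514 N·m

Compatibility: T_A·a/J_AC = T_B·b/J_CB with T_A + T_B = T₀.
J_AC = 2.27×10^-7 m⁴, J_CB = 1.07×10^-6 m⁴, so T_A = T₀·(J_AC/a)/((J_AC/a)+(J_CB/b)) = 513.8 N·m, T_B = 2856 N·m.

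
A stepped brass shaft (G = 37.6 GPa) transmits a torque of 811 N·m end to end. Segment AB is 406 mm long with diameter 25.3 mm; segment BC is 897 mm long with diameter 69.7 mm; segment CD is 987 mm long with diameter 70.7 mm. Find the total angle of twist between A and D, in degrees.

13.4°

J_AB = π(0.0253)⁴/32 = 4.02×10^-8 m⁴; J_BC = π(0.0697)⁴/32 = 2.32×10^-6 m⁴; J_CD = π(0.0707)⁴/32 = 2.45×10^-6 m⁴.
θ = (T/G)·Σ L_i/J_i = (811.0/37.6×10⁹)·(0.406/4.02×10^-8 + 0.897/2.32×10^-6 + 0.987/2.45×10^-6) = 0.2347 rad.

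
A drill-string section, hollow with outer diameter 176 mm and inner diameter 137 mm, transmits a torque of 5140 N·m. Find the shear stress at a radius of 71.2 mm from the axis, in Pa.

J = π(d_o⁴ − d_i⁴)/32 = π(0.176⁴ − 0.137⁴)/32 = 5.962×10^-5 m⁴.
Shear stress varies linearly with radius: τ = T·r/J = 5140 × 0.0712 / 5.962×10^-5 = 6.139×10^6 Pa.

6.14e6 Pa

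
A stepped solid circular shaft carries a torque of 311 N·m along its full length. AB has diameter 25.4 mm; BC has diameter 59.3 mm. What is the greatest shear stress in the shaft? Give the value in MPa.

96.7 MPa

Under the same torque, τ_max = 16T/(πd³) is largest where d is smallest — segment AB (d = 25.4 mm).
τ_max = 16·311.0/(π·(0.0254)³) = 9.666×10^7 Pa.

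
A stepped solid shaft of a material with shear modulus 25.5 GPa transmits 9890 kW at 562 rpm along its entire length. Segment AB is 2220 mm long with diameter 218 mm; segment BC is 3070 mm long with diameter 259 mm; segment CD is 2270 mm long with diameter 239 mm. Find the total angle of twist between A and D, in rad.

0.158 rad

ω = 2π·562/60 = 58.85 rad/s, so T = P/ω = 9890×10³ / 58.85 = 168000 N·m.
J_AB = π(0.218)⁴/32 = 2.22×10^-4 m⁴; J_BC = π(0.259)⁴/32 = 4.42×10^-4 m⁴; J_CD = π(0.239)⁴/32 = 3.20×10^-4 m⁴.
θ = (T/G)·Σ L_i/J_i = (168000/25.5×10⁹)·(2.22/2.22×10^-4 + 3.07/4.42×10^-4 + 2.27/3.20×10^-4) = 0.1585 rad.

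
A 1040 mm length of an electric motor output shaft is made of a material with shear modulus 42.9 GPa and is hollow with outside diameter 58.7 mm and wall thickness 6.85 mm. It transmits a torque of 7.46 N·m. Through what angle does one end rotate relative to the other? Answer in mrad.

J = π(d_o⁴ − d_i⁴)/32 = π(0.0587⁴ − 0.0450⁴)/32 = 7.630×10^-7 m⁴.
θ = T·L/(G·J) = 7.460 × 1.04 / (42.9×10⁹ × 7.630×10^-7) = 2.370×10^-4 rad.

0.237 mrad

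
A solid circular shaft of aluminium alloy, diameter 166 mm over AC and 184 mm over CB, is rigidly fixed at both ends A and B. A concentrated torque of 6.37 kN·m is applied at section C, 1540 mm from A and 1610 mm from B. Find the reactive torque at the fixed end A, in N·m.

2610 N·m

Compatibility: T_A·a/J_AC = T_B·b/J_CB with T_A + T_B = T₀.
J_AC = 7.45×10^-5 m⁴, J_CB = 1.13×10^-4 m⁴, so T_A = T₀·(J_AC/a)/((J_AC/a)+(J_CB/b)) = 2607 N·m, T_B = 3763 N·m.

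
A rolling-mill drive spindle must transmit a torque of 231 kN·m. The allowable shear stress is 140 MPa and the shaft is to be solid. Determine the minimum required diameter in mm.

For a solid shaft τ_max = 16T/(πd³), so d = (16T/(π τ_allow))^(1/3) = (16·231000/(π·1.40×10^8))^(1/3) = 0.2033 m.

203 mm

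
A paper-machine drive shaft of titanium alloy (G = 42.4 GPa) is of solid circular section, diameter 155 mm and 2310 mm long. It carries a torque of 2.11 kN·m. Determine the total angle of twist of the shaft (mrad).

J = πd⁴/32 = π(0.155)⁴/32 = 5.667×10^-5 m⁴.
θ = T·L/(G·J) = 2110 × 2.31 / (42.4×10⁹ × 5.667×10^-5) = 2.029×10^-3 rad.

2.03 mrad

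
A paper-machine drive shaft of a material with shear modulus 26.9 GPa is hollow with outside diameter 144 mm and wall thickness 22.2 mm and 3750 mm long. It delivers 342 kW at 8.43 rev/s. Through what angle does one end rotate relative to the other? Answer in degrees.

1.58°

ω = 2π·8.43 = 52.97 rad/s, so T = P/ω = 342×10³ / 52.97 = 6457 N·m.
J = π(d_o⁴ − d_i⁴)/32 = π(0.144⁴ − 0.0996⁴)/32 = 3.255×10^-5 m⁴.
θ = T·L/(G·J) = 6457 × 3.75 / (26.9×10⁹ × 3.255×10^-5) = 0.02765 rad.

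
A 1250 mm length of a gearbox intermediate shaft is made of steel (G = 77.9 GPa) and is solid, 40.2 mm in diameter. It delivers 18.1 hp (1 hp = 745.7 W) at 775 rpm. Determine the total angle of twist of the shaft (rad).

0.0104 rad

ω = 2π·775/60 = 81.16 rad/s, so T = P/ω = 18.1×745.7 / 81.16 = 166.3 N·m.
J = πd⁴/32 = π(0.0402)⁴/32 = 2.564×10^-7 m⁴.
θ = T·L/(G·J) = 166.3 × 1.25 / (77.9×10⁹ × 2.564×10^-7) = 0.01041 rad.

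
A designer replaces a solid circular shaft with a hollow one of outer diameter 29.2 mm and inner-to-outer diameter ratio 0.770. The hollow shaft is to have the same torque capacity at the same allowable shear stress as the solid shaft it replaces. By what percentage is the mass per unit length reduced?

Equal τ_max and T ⇒ the solid shaft needs d_s³ = d_o³(1−k⁴), so d_s = 29.2·(1−0.770⁴)^(1/3) = 25.27 mm.
Area ratio A_h/A_s = d_o²(1−k²)/d_s² = (1−k²)/(1−k⁴)^(2/3) = 0.5434.
Mass saving = 1 − 0.5434 = 45.7 %.

45.7 %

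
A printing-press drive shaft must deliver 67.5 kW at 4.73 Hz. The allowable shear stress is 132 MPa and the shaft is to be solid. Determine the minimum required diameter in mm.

44.4 mm

ω = 2π·4.73 = 29.72 rad/s, so T = P/ω = 67.5×10³ / 29.72 = 2271 N·m.
For a solid shaft τ_max = 16T/(πd³), so d = (16T/(π τ_allow))^(1/3) = (16·2271/(π·1.32×10^8))^(1/3) = 0.04442 m.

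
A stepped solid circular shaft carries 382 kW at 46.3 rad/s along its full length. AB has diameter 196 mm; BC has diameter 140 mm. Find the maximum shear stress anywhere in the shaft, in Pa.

1.53e7 Pa

ω = 46.3 rad/s, so T = P/ω = 382×10³ / 46.30 = 8251 N·m.
Under the same torque, τ_max = 16T/(πd³) is largest where d is smallest — segment BC (d = 140 mm).
τ_max = 16·8251/(π·(0.140)³) = 1.531×10^7 Pa.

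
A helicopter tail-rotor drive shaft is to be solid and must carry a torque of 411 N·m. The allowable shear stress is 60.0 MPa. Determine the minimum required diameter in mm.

32.7 mm

For a solid shaft τ_max = 16T/(πd³), so d = (16T/(π τ_allow))^(1/3) = (16·411.0/(π·6.00×10^7))^(1/3) = 0.03268 m.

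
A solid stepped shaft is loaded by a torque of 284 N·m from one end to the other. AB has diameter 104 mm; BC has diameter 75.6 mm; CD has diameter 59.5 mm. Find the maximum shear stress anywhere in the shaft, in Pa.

Under the same torque, τ_max = 16T/(πd³) is largest where d is smallest — segment CD (d = 59.5 mm).
τ_max = 16·284.0/(π·(0.0595)³) = 6.867×10^6 Pa.

6.87e6 Pa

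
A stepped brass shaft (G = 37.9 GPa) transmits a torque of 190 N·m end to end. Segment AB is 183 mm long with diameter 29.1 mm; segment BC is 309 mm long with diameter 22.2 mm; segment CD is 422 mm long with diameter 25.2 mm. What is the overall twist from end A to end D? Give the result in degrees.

J_AB = π(0.0291)⁴/32 = 7.04×10^-8 m⁴; J_BC = π(0.0222)⁴/32 = 2.38×10^-8 m⁴; J_CD = π(0.0252)⁴/32 = 3.96×10^-8 m⁴.
θ = (T/G)·Σ L_i/J_i = (190.0/37.9×10⁹)·(0.183/7.04×10^-8 + 0.309/2.38×10^-8 + 0.422/3.96×10^-8) = 0.1314 rad.

7.53°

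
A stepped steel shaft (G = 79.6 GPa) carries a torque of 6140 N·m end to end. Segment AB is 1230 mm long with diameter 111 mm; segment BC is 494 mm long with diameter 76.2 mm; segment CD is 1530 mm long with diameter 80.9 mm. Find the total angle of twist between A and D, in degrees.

J_AB = π(0.111)⁴/32 = 1.49×10^-5 m⁴; J_BC = π(0.0762)⁴/32 = 3.31×10^-6 m⁴; J_CD = π(0.0809)⁴/32 = 4.21×10^-6 m⁴.
θ = (T/G)·Σ L_i/J_i = (6140/79.6×10⁹)·(1.23/1.49×10^-5 + 0.494/3.31×10^-6 + 1.53/4.21×10^-6) = 0.04594 rad.

2.63°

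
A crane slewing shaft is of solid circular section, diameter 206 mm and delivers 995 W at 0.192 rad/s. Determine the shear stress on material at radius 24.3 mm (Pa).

ω = 0.192 rad/s, so T = P/ω = 995 / 0.1920 = 5182 N·m.
J = πd⁴/32 = π(0.206)⁴/32 = 1.768×10^-4 m⁴.
Shear stress varies linearly with radius: τ = T·r/J = 5182 × 0.0243 / 1.768×10^-4 = 7.123×10^5 Pa.

712000 Pa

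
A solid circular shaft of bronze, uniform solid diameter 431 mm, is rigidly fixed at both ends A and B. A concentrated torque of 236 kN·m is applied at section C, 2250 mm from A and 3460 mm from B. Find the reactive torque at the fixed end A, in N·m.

143000 N·m

With uniform GJ and both ends fixed, compatibility θ_AC = θ_CB gives T_A·a = T_B·b, together with T_A + T_B = T₀.
T_A = T₀·b/(a+b) = 236000·3460/5710 = 143000 N·m; T_B = 92990 N·m.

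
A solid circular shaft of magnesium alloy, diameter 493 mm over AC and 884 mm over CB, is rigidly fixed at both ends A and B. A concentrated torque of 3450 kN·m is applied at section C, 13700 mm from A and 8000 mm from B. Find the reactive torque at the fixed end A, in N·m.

184000 N·m

Compatibility: T_A·a/J_AC = T_B·b/J_CB with T_A + T_B = T₀.
J_AC = 5.80×10^-3 m⁴, J_CB = 0.0600 m⁴, so T_A = T₀·(J_AC/a)/((J_AC/a)+(J_CB/b)) = 184500 N·m, T_B = 3.266e6 N·m.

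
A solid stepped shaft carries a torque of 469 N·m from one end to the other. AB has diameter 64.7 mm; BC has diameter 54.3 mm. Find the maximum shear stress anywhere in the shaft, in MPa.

Under the same torque, τ_max = 16T/(πd³) is largest where d is smallest — segment BC (d = 54.3 mm).
τ_max = 16·469.0/(π·(0.0543)³) = 1.492×10^7 Pa.

14.9 MPa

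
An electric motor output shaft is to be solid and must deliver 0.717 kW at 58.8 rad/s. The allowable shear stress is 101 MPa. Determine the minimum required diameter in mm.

8.50 mm

ω = 58.8 rad/s, so T = P/ω = 0.717×10³ / 58.80 = 12.19 N·m.
For a solid shaft τ_max = 16T/(πd³), so d = (16T/(π τ_allow))^(1/3) = (16·12.19/(π·1.01×10^8))^(1/3) = 0.008503 m.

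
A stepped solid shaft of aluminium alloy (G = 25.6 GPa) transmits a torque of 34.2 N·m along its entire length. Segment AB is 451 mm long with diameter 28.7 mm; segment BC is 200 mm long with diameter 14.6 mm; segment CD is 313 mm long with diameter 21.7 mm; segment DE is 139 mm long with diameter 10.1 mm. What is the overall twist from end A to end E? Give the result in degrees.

15.5°

J_AB = π(0.0287)⁴/32 = 6.66×10^-8 m⁴; J_BC = π(0.0146)⁴/32 = 4.46×10^-9 m⁴; J_CD = π(0.0217)⁴/32 = 2.18×10^-8 m⁴; J_DE = π(0.0101)⁴/32 = 1.02×10^-9 m⁴.
θ = (T/G)·Σ L_i/J_i = (34.20/25.6×10⁹)·(0.451/6.66×10^-8 + 0.200/4.46×10^-9 + 0.313/2.18×10^-8 + 0.139/1.02×10^-9) = 0.2699 rad.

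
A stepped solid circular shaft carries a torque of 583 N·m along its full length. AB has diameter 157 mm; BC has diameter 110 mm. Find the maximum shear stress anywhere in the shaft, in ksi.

Under the same torque, τ_max = 16T/(πd³) is largest where d is smallest — segment BC (d = 110 mm).
τ_max = 16·583.0/(π·(0.110)³) = 2.231×10^6 Pa.

0.324 ksi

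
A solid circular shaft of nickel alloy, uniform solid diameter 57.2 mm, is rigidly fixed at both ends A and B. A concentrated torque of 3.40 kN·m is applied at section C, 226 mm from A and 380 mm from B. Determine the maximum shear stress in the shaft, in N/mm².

58.0 N/mm²

With uniform GJ and both ends fixed, compatibility θ_AC = θ_CB gives T_A·a = T_B·b, together with T_A + T_B = T₀.
T_A = T₀·b/(a+b) = 3400·380/606.0 = 2132 N·m; T_B = 1268 N·m.
τ in each portion: τ_AC = 5.80×10^7 Pa, τ_CB = 3.45×10^7 Pa; maximum is in AC.
τ_max = T_AC·r/J = 2132·0.0286/1.05×10^-6 = 5.802×10^7 Pa.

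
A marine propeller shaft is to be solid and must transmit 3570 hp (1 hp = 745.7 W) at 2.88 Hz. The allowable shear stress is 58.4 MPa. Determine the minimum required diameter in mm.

234 mm

ω = 2π·2.88 = 18.10 rad/s, so T = P/ω = 3570×745.7 / 18.10 = 147100 N·m.
For a solid shaft τ_max = 16T/(πd³), so d = (16T/(π τ_allow))^(1/3) = (16·147100/(π·5.84×10^7))^(1/3) = 0.2341 m.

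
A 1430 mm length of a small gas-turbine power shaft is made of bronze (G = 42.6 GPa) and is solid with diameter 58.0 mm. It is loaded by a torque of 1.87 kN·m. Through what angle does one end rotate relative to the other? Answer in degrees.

3.24°

J = πd⁴/32 = π(0.0580)⁴/32 = 1.111×10^-6 m⁴.
θ = T·L/(G·J) = 1870 × 1.43 / (42.6×10⁹ × 1.111×10^-6) = 0.05650 rad.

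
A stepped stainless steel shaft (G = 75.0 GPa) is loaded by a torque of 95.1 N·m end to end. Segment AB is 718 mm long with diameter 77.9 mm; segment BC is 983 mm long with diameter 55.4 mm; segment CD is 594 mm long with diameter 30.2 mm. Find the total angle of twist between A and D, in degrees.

J_AB = π(0.0779)⁴/32 = 3.62×10^-6 m⁴; J_BC = π(0.0554)⁴/32 = 9.25×10^-7 m⁴; J_CD = π(0.0302)⁴/32 = 8.17×10^-8 m⁴.
θ = (T/G)·Σ L_i/J_i = (95.10/75.0×10⁹)·(0.718/3.62×10^-6 + 0.983/9.25×10^-7 + 0.594/8.17×10^-8) = 0.01082 rad.

0.620°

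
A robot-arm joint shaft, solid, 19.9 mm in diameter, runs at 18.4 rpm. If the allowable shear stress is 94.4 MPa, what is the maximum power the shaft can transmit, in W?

J = πd⁴/32 = π(0.0199)⁴/32 = 1.540×10^-8 m⁴.
T_max = τ_allow·J/r = 9.44×10^7 × 1.540×10^-8 / 0.00995 = 146.1 N·m.
ω = 2π·18.4/60 = 1.927 rad/s, so P_max = T_max·ω = 281.5 W.

281 W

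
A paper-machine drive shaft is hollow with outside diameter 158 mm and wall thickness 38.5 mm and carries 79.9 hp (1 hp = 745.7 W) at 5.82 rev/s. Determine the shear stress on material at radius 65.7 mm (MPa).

ω = 2π·5.82 = 36.57 rad/s, so T = P/ω = 79.9×745.7 / 36.57 = 1629 N·m.
J = π(d_o⁴ − d_i⁴)/32 = π(0.158⁴ − 0.0810⁴)/32 = 5.696×10^-5 m⁴.
Shear stress varies linearly with radius: τ = T·r/J = 1629 × 0.0657 / 5.696×10^-5 = 1.879×10^6 Pa.

1.88 MPa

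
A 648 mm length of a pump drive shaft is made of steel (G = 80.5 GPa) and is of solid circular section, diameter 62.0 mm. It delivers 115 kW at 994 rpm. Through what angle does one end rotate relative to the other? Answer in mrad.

ω = 2π·994/60 = 104.1 rad/s, so T = P/ω = 115×10³ / 104.1 = 1105 N·m.
J = πd⁴/32 = π(0.0620)⁴/32 = 1.451×10^-6 m⁴.
θ = T·L/(G·J) = 1105 × 0.648 / (80.5×10⁹ × 1.451×10^-6) = 6.130×10^-3 rad.

6.13 mrad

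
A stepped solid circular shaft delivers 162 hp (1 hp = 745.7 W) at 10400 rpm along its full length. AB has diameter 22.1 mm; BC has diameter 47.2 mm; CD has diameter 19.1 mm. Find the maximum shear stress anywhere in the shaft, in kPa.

81100 kPa

ω = 2π·10400/60 = 1089 rad/s, so T = P/ω = 162×745.7 / 1089 = 110.9 N·m.
Under the same torque, τ_max = 16T/(πd³) is largest where d is smallest — segment CD (d = 19.1 mm).
τ_max = 16·110.9/(π·(0.0191)³) = 8.108×10^7 Pa.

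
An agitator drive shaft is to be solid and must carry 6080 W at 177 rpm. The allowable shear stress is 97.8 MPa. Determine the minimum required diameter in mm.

ω = 2π·177/60 = 18.54 rad/s, so T = P/ω = 6080 / 18.54 = 328.0 N·m.
For a solid shaft τ_max = 16T/(πd³), so d = (16T/(π τ_allow))^(1/3) = (16·328.0/(π·9.78×10^7))^(1/3) = 0.02575 m.

25.8 mm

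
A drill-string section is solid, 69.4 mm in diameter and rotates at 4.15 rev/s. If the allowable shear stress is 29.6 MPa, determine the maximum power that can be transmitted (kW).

50.7 kW

J = πd⁴/32 = π(0.0694)⁴/32 = 2.277×10^-6 m⁴.
T_max = τ_allow·J/r = 2.96×10^7 × 2.277×10^-6 / 0.0347 = 1943 N·m.
ω = 2π·4.15 = 26.08 rad/s, so P_max = T_max·ω = 5.066×10^4 W.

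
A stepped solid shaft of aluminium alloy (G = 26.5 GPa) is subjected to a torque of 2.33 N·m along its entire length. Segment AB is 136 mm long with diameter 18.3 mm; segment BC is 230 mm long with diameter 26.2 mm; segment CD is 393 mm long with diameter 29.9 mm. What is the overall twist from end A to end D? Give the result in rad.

0.00196 rad

J_AB = π(0.0183)⁴/32 = 1.10×10^-8 m⁴; J_BC = π(0.0262)⁴/32 = 4.63×10^-8 m⁴; J_CD = π(0.0299)⁴/32 = 7.85×10^-8 m⁴.
θ = (T/G)·Σ L_i/J_i = (2.330/26.5×10⁹)·(0.136/1.10×10^-8 + 0.230/4.63×10^-8 + 0.393/7.85×10^-8) = 1.964×10^-3 rad.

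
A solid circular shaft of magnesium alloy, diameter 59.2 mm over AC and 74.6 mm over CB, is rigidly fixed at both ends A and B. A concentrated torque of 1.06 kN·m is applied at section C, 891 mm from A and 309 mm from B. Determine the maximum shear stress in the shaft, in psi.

1660 psi

Compatibility: T_A·a/J_AC = T_B·b/J_CB with T_A + T_B = T₀.
J_AC = 1.21×10^-6 m⁴, J_CB = 3.04×10^-6 m⁴, so T_A = T₀·(J_AC/a)/((J_AC/a)+(J_CB/b)) = 128.2 N·m, T_B = 931.8 N·m.
τ in each portion: τ_AC = 3.15×10^6 Pa, τ_CB = 1.14×10^7 Pa; maximum is in CB.
τ_max = T_CB·r/J = 931.8·0.0373/3.04×10^-6 = 1.143×10^7 Pa.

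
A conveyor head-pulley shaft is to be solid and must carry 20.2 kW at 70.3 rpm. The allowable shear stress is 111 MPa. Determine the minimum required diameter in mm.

ω = 2π·70.3/60 = 7.362 rad/s, so T = P/ω = 20.2×10³ / 7.362 = 2744 N·m.
For a solid shaft τ_max = 16T/(πd³), so d = (16T/(π τ_allow))^(1/3) = (16·2744/(π·1.11×10^8))^(1/3) = 0.05012 m.

50.1 mm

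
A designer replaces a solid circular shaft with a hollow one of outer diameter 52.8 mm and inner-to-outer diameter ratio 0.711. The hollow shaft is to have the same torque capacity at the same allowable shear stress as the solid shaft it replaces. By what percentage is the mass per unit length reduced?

Equal τ_max and T ⇒ the solid shaft needs d_s³ = d_o³(1−k⁴), so d_s = 52.8·(1−0.711⁴)^(1/3) = 47.85 mm.
Area ratio A_h/A_s = d_o²(1−k²)/d_s² = (1−k²)/(1−k⁴)^(2/3) = 0.6020.
Mass saving = 1 − 0.6020 = 39.8 %.

39.8 %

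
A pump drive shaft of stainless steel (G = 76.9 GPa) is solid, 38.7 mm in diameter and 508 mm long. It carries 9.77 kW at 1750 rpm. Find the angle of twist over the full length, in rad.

0.00160 rad

ω = 2π·1750/60 = 183.3 rad/s, so T = P/ω = 9.77×10³ / 183.3 = 53.31 N·m.
J = πd⁴/32 = π(0.0387)⁴/32 = 2.202×10^-7 m⁴.
θ = T·L/(G·J) = 53.31 × 0.508 / (76.9×10⁹ × 2.202×10^-7) = 1.599×10^-3 rad.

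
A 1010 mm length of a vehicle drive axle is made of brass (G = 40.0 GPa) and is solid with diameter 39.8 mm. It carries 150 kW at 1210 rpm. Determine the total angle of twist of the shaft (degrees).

6.95°

ω = 2π·1210/60 = 126.7 rad/s, so T = P/ω = 150×10³ / 126.7 = 1184 N·m.
J = πd⁴/32 = π(0.0398)⁴/32 = 2.463×10^-7 m⁴.
θ = T·L/(G·J) = 1184 × 1.01 / (40.0×10⁹ × 2.463×10^-7) = 0.1213 rad.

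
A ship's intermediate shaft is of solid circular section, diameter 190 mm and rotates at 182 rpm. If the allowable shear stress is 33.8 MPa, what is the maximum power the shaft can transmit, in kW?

868 kW

J = πd⁴/32 = π(0.190)⁴/32 = 1.279×10^-4 m⁴.
T_max = τ_allow·J/r = 3.38×10^7 × 1.279×10^-4 / 0.0950 = 45520 N·m.
ω = 2π·182/60 = 19.06 rad/s, so P_max = T_max·ω = 8.676×10^5 W.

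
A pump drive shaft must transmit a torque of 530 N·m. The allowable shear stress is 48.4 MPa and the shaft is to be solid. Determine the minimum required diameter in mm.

For a solid shaft τ_max = 16T/(πd³), so d = (16T/(π τ_allow))^(1/3) = (16·530.0/(π·4.84×10^7))^(1/3) = 0.03821 m.

38.2 mm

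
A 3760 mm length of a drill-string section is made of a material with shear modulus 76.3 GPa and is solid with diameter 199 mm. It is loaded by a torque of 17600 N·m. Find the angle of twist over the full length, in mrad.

J = πd⁴/32 = π(0.199)⁴/32 = 1.540×10^-4 m⁴.
θ = T·L/(G·J) = 17600 × 3.76 / (76.3×10⁹ × 1.540×10^-4) = 5.633×10^-3 rad.

5.63 mrad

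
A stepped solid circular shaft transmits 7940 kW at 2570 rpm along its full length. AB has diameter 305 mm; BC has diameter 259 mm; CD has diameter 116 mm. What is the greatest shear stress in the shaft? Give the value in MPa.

96.3 MPa

ω = 2π·2570/60 = 269.1 rad/s, so T = P/ω = 7940×10³ / 269.1 = 29500 N·m.
Under the same torque, τ_max = 16T/(πd³) is largest where d is smallest — segment CD (d = 116 mm).
τ_max = 16·29500/(π·(0.116)³) = 9.626×10^7 Pa.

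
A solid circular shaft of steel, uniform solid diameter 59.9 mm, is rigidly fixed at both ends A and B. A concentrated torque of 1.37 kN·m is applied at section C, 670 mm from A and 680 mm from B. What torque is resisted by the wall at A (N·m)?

With uniform GJ and both ends fixed, compatibility θ_AC = θ_CB gives T_A·a = T_B·b, together with T_A + T_B = T₀.
T_A = T₀·b/(a+b) = 1370·680/1350 = 690.1 N·m; T_B = 679.9 N·m.

690 N·m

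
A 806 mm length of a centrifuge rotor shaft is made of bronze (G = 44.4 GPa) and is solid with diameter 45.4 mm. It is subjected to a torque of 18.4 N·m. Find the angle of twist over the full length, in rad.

J = πd⁴/32 = π(0.0454)⁴/32 = 4.171×10^-7 m⁴.
θ = T·L/(G·J) = 18.40 × 0.806 / (44.4×10⁹ × 4.171×10^-7) = 8.008×10^-4 rad.

8.01e-4 rad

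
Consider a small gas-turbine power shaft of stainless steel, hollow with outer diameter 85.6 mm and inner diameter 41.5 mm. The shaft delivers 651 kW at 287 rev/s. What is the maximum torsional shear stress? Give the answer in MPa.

3.10 MPa

ω = 2π·287 = 1803 rad/s, so T = P/ω = 651×10³ / 1803 = 361.0 N·m.
J = π(d_o⁴ − d_i⁴)/32 = π(0.0856⁴ − 0.0415⁴)/32 = 4.980×10^-6 m⁴.
τ_max = T·r/J = 361.0 × 0.0428 / 4.980×10^-6 = 3.103×10^6 Pa.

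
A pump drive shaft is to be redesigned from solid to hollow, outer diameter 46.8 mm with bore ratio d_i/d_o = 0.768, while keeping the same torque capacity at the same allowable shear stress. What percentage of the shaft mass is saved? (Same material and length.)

Equal τ_max and T ⇒ the solid shaft needs d_s³ = d_o³(1−k⁴), so d_s = 46.8·(1−0.768⁴)^(1/3) = 40.58 mm.
Area ratio A_h/A_s = d_o²(1−k²)/d_s² = (1−k²)/(1−k⁴)^(2/3) = 0.5455.
Mass saving = 1 − 0.5455 = 45.5 %.

45.5 %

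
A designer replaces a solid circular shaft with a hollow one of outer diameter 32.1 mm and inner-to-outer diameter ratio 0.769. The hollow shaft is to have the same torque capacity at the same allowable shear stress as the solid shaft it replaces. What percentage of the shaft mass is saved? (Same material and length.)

Equal τ_max and T ⇒ the solid shaft needs d_s³ = d_o³(1−k⁴), so d_s = 32.1·(1−0.769⁴)^(1/3) = 27.81 mm.
Area ratio A_h/A_s = d_o²(1−k²)/d_s² = (1−k²)/(1−k⁴)^(2/3) = 0.5444.
Mass saving = 1 − 0.5444 = 45.6 %.

45.6 %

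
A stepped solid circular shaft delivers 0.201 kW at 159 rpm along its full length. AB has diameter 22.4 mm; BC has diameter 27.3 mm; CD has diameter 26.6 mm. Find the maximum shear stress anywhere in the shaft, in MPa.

ω = 2π·159/60 = 16.65 rad/s, so T = P/ω = 0.201×10³ / 16.65 = 12.07 N·m.
Under the same torque, τ_max = 16T/(πd³) is largest where d is smallest — segment AB (d = 22.4 mm).
τ_max = 16·12.07/(π·(0.0224)³) = 5.470×10^6 Pa.

5.47 MPa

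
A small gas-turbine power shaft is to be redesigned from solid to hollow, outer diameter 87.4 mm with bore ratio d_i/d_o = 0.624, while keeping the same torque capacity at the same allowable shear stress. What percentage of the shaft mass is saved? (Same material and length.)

31.9 %

Equal τ_max and T ⇒ the solid shaft needs d_s³ = d_o³(1−k⁴), so d_s = 87.4·(1−0.624⁴)^(1/3) = 82.74 mm.
Area ratio A_h/A_s = d_o²(1−k²)/d_s² = (1−k²)/(1−k⁴)^(2/3) = 0.6814.
Mass saving = 1 − 0.6814 = 31.9 %.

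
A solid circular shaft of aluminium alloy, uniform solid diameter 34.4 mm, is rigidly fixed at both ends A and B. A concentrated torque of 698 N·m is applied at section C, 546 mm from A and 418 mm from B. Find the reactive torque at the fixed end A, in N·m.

With uniform GJ and both ends fixed, compatibility θ_AC = θ_CB gives T_A·a = T_B·b, together with T_A + T_B = T₀.
T_A = T₀·b/(a+b) = 698.0·418/964.0 = 302.7 N·m; T_B = 395.3 N·m.

303 N·m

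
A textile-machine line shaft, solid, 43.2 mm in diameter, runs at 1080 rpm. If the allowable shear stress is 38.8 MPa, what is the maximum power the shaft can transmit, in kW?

J = πd⁴/32 = π(0.0432)⁴/32 = 3.419×10^-7 m⁴.
T_max = τ_allow·J/r = 3.88×10^7 × 3.419×10^-7 / 0.0216 = 614.2 N·m.
ω = 2π·1080/60 = 113.1 rad/s, so P_max = T_max·ω = 6.946×10^4 W.

69.5 kW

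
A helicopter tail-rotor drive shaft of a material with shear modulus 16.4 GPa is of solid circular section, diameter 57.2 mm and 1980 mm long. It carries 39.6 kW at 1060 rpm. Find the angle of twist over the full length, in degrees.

ω = 2π·1060/60 = 111.0 rad/s, so T = P/ω = 39.6×10³ / 111.0 = 356.7 N·m.
J = πd⁴/32 = π(0.0572)⁴/32 = 1.051×10^-6 m⁴.
θ = T·L/(G·J) = 356.7 × 1.98 / (16.4×10⁹ × 1.051×10^-6) = 0.04098 rad.

2.35°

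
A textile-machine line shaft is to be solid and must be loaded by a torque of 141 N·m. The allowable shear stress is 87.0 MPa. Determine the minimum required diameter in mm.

20.2 mm

For a solid shaft τ_max = 16T/(πd³), so d = (16T/(π τ_allow))^(1/3) = (16·141.0/(π·8.70×10^7))^(1/3) = 0.02021 m.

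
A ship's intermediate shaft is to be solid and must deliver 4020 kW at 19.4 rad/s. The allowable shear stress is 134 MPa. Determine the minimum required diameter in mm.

ω = 19.4 rad/s, so T = P/ω = 4020×10³ / 19.40 = 207200 N·m.
For a solid shaft τ_max = 16T/(πd³), so d = (16T/(π τ_allow))^(1/3) = (16·207200/(π·1.34×10^8))^(1/3) = 0.1990 m.

199 mm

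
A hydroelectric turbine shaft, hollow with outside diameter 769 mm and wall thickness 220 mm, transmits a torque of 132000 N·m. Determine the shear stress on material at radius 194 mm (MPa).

0.772 MPa

J = π(d_o⁴ − d_i⁴)/32 = π(0.769⁴ − 0.329⁴)/32 = 0.03318 m⁴.
Shear stress varies linearly with radius: τ = T·r/J = 132000 × 0.194 / 0.03318 = 7.717×10^5 Pa.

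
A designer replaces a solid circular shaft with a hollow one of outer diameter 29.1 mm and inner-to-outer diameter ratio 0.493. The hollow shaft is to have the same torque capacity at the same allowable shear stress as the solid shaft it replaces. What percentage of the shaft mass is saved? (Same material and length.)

21.2 %

Equal τ_max and T ⇒ the solid shaft needs d_s³ = d_o³(1−k⁴), so d_s = 29.1·(1−0.493⁴)^(1/3) = 28.52 mm.
Area ratio A_h/A_s = d_o²(1−k²)/d_s² = (1−k²)/(1−k⁴)^(2/3) = 0.7883.
Mass saving = 1 − 0.7883 = 21.2 %.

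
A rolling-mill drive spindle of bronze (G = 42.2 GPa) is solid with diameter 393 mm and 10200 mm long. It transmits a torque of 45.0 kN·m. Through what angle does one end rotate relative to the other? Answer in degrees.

J = πd⁴/32 = π(0.393)⁴/32 = 2.342×10^-3 m⁴.
θ = T·L/(G·J) = 45000 × 10.2 / (42.2×10⁹ × 2.342×10^-3) = 4.644×10^-3 rad.

0.266°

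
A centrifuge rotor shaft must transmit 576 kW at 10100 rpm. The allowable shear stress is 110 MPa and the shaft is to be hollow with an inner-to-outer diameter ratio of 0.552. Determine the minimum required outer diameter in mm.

30.3 mm

ω = 2π·10100/60 = 1058 rad/s, so T = P/ω = 576×10³ / 1058 = 544.6 N·m.
For a hollow shaft with d_i/d_o = 0.552: τ_max = 16T/(π d_o³ (1−k⁴)), so d_o = [16T/(π τ_allow (1−k⁴))]^(1/3) = [16·544.6/(π·1.10×10^8·0.9072)]^(1/3) = 0.03029 m.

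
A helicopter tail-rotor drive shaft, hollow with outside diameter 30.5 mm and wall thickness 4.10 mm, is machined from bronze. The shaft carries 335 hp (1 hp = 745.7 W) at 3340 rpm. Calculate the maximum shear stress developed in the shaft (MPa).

ω = 2π·3340/60 = 349.8 rad/s, so T = P/ω = 335×745.7 / 349.8 = 714.2 N·m.
J = π(d_o⁴ − d_i⁴)/32 = π(0.0305⁴ − 0.0223⁴)/32 = 6.068×10^-8 m⁴.
τ_max = T·r/J = 714.2 × 0.0152 / 6.068×10^-8 = 1.795×10^8 Pa.

180 MPa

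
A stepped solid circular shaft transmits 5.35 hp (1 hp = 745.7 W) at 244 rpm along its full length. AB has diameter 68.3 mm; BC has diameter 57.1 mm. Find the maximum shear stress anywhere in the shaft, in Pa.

4.27e6 Pa

ω = 2π·244/60 = 25.55 rad/s, so T = P/ω = 5.35×745.7 / 25.55 = 156.1 N·m.
Under the same torque, τ_max = 16T/(πd³) is largest where d is smallest — segment BC (d = 57.1 mm).
τ_max = 16·156.1/(π·(0.0571)³) = 4.271×10^6 Pa.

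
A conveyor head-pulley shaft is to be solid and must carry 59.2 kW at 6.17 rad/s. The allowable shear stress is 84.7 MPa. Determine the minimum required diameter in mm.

ω = 6.17 rad/s, so T = P/ω = 59.2×10³ / 6.170 = 9595 N·m.
For a solid shaft τ_max = 16T/(πd³), so d = (16T/(π τ_allow))^(1/3) = (16·9595/(π·8.47×10^7))^(1/3) = 0.08325 m.

83.2 mm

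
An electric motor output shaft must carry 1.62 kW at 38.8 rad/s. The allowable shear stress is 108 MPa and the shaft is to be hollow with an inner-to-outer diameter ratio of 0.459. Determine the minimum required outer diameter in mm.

ω = 38.8 rad/s, so T = P/ω = 1.62×10³ / 38.80 = 41.75 N·m.
For a hollow shaft with d_i/d_o = 0.459: τ_max = 16T/(π d_o³ (1−k⁴)), so d_o = [16T/(π τ_allow (1−k⁴))]^(1/3) = [16·41.75/(π·1.08×10^8·0.9556)]^(1/3) = 0.01272 m.

12.7 mm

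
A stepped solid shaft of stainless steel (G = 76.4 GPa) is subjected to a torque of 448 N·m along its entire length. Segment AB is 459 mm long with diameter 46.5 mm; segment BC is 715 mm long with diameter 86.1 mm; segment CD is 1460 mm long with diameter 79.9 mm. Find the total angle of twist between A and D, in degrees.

J_AB = π(0.0465)⁴/32 = 4.59×10^-7 m⁴; J_BC = π(0.0861)⁴/32 = 5.40×10^-6 m⁴; J_CD = π(0.0799)⁴/32 = 4.00×10^-6 m⁴.
θ = (T/G)·Σ L_i/J_i = (448.0/76.4×10⁹)·(0.459/4.59×10^-7 + 0.715/5.40×10^-6 + 1.46/4.00×10^-6) = 8.781×10^-3 rad.

0.503°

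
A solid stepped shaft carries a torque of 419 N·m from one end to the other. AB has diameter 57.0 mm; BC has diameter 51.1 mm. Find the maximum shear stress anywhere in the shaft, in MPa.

Under the same torque, τ_max = 16T/(πd³) is largest where d is smallest — segment BC (d = 51.1 mm).
τ_max = 16·419.0/(π·(0.0511)³) = 1.599×10^7 Pa.

16.0 MPa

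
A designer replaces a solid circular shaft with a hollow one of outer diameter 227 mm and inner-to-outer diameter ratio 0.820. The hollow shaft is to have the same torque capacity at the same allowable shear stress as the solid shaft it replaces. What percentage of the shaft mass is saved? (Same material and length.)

51.1 %

Equal τ_max and T ⇒ the solid shaft needs d_s³ = d_o³(1−k⁴), so d_s = 227·(1−0.820⁴)^(1/3) = 185.7 mm.
Area ratio A_h/A_s = d_o²(1−k²)/d_s² = (1−k²)/(1−k⁴)^(2/3) = 0.4893.
Mass saving = 1 − 0.4893 = 51.1 %.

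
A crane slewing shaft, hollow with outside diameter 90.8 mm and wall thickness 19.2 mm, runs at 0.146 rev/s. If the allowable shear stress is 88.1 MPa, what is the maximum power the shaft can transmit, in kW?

J = π(d_o⁴ − d_i⁴)/32 = π(0.0908⁴ − 0.0524⁴)/32 = 5.933×10^-6 m⁴.
T_max = τ_allow·J/r = 8.81×10^7 × 5.933×10^-6 / 0.0454 = 11510 N·m.
ω = 2π·0.146 = 0.9173 rad/s, so P_max = T_max·ω = 1.056×10^4 W.

10.6 kW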